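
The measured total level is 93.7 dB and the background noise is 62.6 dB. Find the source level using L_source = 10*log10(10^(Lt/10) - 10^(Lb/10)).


10^(93.7/10) = 2.34423e+09
10^(62.6/10) = 1.8197e+06
Difference = 2.34423e+09 - 1.8197e+06 = 2.34241e+09
L_source = 10*log10(2.34241e+09) = 93.697 dB


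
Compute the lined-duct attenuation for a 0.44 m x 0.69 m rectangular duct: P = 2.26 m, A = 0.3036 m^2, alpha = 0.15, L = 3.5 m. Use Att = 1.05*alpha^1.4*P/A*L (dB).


alpha^1.4 = 0.15^1.4 = 0.0702308
Attenuation rate = 1.05 * alpha^1.4 * P / A
= 1.05 * 0.0702308 * 2.26 / 0.3036 = 0.548938 dB/m
Total Att = 0.548938 * 3.5 = 1.9213 dB


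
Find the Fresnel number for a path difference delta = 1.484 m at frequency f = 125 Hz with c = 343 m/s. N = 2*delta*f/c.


N = 2*delta*f/c = 2*delta/lambda, where lambda = c/f
lambda = 343 / 125 = 2.744 m
N = 2 * 1.484 / 2.744 = 1.0816


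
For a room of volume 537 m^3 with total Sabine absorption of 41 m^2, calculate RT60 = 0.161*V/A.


RT60 = 0.161 * 537 / 41 = 2.1087 s


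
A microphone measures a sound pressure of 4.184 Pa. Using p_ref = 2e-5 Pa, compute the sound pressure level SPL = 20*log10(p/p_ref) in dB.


p / p_ref = 4.184 / 2e-5 = 209200
SPL = 20 * log10(209200) = 106.41 dB


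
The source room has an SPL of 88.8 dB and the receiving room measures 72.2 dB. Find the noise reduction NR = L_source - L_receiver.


NR = L_source - L_receiver (difference between source and receiving room levels)
NR = 88.8 - 72.2 = 16.6 dB


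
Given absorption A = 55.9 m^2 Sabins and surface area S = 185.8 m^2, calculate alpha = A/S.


Absorption coefficient = absorbed power / incident power
alpha = A / S = 55.9 / 185.8 = 0.30086


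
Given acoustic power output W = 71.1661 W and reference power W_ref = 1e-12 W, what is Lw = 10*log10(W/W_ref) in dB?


W / W_ref = 71.1661 / 1e-12 = 7.11661e+13
Lw = 10 * log10(7.11661e+13) = 138.52 dB


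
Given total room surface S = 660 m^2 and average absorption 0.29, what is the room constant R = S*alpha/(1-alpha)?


R = 660 * 0.29 / (1 - 0.29) = 269.58 m^2


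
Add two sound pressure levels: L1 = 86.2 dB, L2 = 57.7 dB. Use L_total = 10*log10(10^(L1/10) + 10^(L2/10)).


10^(86.2/10) = 4.16869e+08
10^(57.7/10) = 588844
Sum = 4.16869e+08 + 588844 = 4.17458e+08
L_total = 10*log10(4.17458e+08) = 86.206 dB


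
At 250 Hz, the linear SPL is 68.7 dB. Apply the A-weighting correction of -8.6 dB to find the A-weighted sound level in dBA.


A-weighting table: 250 Hz -> -8.6 dB correction
SPL_A = SPL + correction = 68.7 + (-8.6) = 60.1 dBA


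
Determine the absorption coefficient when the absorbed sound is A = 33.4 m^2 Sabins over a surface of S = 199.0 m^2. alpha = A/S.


Absorption coefficient = absorbed power / incident power
alpha = A / S = 33.4 / 199.0 = 0.16784


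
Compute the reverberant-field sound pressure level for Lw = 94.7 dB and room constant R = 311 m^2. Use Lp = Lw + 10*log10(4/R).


4/R = 4/311 = 0.0128617
Lp = 94.7 + 10*log10(0.0128617) = 75.793 dB


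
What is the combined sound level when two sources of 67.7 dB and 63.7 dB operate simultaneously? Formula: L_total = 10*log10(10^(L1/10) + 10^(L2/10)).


10^(67.7/10) = 5.88844e+06
10^(63.7/10) = 2.34423e+06
Sum = 5.88844e+06 + 2.34423e+06 = 8.23267e+06
L_total = 10*log10(8.23267e+06) = 69.155 dB


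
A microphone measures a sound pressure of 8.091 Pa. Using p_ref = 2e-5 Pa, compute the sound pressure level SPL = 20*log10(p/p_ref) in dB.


p / p_ref = 8.091 / 2e-5 = 404550
SPL = 20 * log10(404550) = 112.14 dB


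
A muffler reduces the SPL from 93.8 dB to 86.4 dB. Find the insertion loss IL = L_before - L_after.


Insertion loss = SPL without muffler - SPL with muffler
IL = 93.8 - 86.4 = 7.4 dB


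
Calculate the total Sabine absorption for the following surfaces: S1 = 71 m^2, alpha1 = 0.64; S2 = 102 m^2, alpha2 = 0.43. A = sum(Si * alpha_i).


71 * 0.64 = 45.44
102 * 0.43 = 43.86
A_total = 45.44 + 43.86 = 89.3 m^2


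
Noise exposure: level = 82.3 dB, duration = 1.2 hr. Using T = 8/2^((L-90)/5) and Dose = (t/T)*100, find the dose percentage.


T_allowed = 8 / 2^((82.3 - 90)/5) = 23.2636 hr
Dose = 1.2 / 23.2636 * 100 = 5.1583 %


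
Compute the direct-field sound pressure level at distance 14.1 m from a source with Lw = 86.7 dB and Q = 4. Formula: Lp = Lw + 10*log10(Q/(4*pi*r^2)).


4*pi*r^2 = 4*pi*14.1^2 = 2498.32 m^2
Q / (4*pi*r^2) = 4 / 2498.32 = 0.00160108
Lp = 86.7 + 10*log10(0.00160108) = 58.744 dB


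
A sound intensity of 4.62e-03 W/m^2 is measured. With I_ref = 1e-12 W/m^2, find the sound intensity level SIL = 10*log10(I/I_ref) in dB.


I / I_ref = 4.62e-03 / 1e-12 = 4.62e+09
SIL = 10 * log10(4.62e+09) = 96.646 dB


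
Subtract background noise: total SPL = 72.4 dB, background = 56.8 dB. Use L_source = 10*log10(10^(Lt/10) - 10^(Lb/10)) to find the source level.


10^(72.4/10) = 1.7378e+07
10^(56.8/10) = 478630
Difference = 1.7378e+07 - 478630 = 1.68994e+07
L_source = 10*log10(1.68994e+07) = 72.279 dB


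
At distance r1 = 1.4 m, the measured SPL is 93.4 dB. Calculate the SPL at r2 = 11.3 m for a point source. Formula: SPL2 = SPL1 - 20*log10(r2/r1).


r2/r1 = 11.3/1.4 = 8.07143
Correction = 20*log10(8.07143) = 18.139 dB
SPL2 = 93.4 - 18.139 = 75.261 dB


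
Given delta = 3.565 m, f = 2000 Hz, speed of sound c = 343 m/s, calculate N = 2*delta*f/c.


N = 2*delta*f/c = 2*delta/lambda, where lambda = c/f
lambda = 343 / 2000 = 0.1715 m
N = 2 * 3.565 / 0.1715 = 41.574


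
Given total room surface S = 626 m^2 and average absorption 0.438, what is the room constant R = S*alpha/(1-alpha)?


R = 626 * 0.438 / (1 - 0.438) = 487.88 m^2


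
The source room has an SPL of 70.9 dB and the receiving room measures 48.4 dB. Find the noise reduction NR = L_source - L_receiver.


NR = L_source - L_receiver (difference between source and receiving room levels)
NR = 70.9 - 48.4 = 22.5 dB


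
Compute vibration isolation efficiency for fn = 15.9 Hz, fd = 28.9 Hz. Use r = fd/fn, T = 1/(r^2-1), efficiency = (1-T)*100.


r = 28.9 / 15.9 = 1.81761
r^2 - 1 = 1.81761^2 - 1 = 2.30371
T = 1/2.30371 = 0.434082
Efficiency = (1 - 0.434082)*100 = 56.592 %


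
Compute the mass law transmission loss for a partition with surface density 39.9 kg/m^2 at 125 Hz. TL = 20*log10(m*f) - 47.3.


m * f = 39.9 * 125 = 4987.5
20*log10(4987.5) = 73.9577 dB
TL = 73.9577 - 47.3 = 26.658 dB


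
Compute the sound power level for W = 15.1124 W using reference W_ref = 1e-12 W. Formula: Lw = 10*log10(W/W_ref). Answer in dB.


W / W_ref = 15.1124 / 1e-12 = 1.51124e+13
Lw = 10 * log10(1.51124e+13) = 131.79 dB


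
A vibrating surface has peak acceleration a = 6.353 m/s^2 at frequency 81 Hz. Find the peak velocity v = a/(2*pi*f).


omega = 2*pi*f = 2*pi*81 = 508.938 rad/s
v = a / omega = 6.353 / 508.938 = 0.012483 m/s


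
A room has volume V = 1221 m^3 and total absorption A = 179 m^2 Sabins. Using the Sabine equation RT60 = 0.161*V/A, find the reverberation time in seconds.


RT60 = 0.161 * 1221 / 179 = 1.0982 s


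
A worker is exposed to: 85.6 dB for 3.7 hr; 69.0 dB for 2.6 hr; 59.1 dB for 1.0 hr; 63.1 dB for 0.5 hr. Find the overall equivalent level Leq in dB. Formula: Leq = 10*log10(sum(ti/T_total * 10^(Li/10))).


T_total = 3.7 + 2.6 + 1.0 + 0.5 = 7.8 hr
(3.7/7.8) * 10^(85.6/10) = 1.72229e+08
(2.6/7.8) * 10^(69.0/10) = 2.64776e+06
(1.0/7.8) * 10^(59.1/10) = 104209
(0.5/7.8) * 10^(63.1/10) = 130881
Sum = 1.72229e+08 + 2.64776e+06 + 104209 + 130881 = 1.75112e+08
Leq = 10*log10(1.75112e+08) = 82.433 dB


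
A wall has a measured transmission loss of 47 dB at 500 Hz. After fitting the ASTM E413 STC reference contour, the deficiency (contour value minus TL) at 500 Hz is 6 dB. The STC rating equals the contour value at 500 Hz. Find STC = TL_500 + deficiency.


By ASTM E413, STC = value of the fitted reference contour at 500 Hz.
Contour value at 500 Hz = TL_500 + deficiency = 47 + 6 = 53
STC = 53


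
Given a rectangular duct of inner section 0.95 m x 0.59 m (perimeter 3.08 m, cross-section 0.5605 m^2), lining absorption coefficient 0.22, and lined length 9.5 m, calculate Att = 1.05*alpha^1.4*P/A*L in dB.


alpha^1.4 = 0.22^1.4 = 0.120058
Attenuation rate = 1.05 * alpha^1.4 * P / A
= 1.05 * 0.120058 * 3.08 / 0.5605 = 0.692716 dB/m
Total Att = 0.692716 * 9.5 = 6.5808 dB


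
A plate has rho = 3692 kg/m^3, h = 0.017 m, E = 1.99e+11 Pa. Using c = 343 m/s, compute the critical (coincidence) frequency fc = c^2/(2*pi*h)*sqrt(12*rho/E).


12*rho/E = 12*3692/1.99e+11 = 2.22633e-07
sqrt(12*rho/E) = sqrt(2.22633e-07) = 0.00047184
c^2/(2*pi*h) = 343^2/(2*pi*0.017) = 1.10144e+06
fc = 1.10144e+06 * 0.00047184 = 519.7 Hz


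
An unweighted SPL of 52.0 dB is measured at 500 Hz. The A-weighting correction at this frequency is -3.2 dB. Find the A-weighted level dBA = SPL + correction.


A-weighting table: 500 Hz -> -3.2 dB correction
SPL_A = SPL + correction = 52.0 + (-3.2) = 48.8 dBA


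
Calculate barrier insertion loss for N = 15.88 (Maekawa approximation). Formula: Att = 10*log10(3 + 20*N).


3 + 20*N = 3 + 20*15.88 = 320.6
Att = 10*log10(320.6) = 25.06 dB


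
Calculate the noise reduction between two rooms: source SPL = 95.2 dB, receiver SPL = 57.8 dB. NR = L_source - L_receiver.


NR = L_source - L_receiver (difference between source and receiving room levels)
NR = 95.2 - 57.8 = 37.4 dB


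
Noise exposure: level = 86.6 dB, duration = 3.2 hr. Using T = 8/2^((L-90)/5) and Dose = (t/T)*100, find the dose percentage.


T_allowed = 8 / 2^((86.6 - 90)/5) = 12.8171 hr
Dose = 3.2 / 12.8171 * 100 = 24.967 %


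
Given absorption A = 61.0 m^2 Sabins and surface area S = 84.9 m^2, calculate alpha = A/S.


Absorption coefficient = absorbed power / incident power
alpha = A / S = 61.0 / 84.9 = 0.71849


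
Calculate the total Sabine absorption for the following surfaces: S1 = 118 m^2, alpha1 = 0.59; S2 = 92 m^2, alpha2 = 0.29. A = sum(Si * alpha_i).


118 * 0.59 = 69.62
92 * 0.29 = 26.68
A_total = 69.62 + 26.68 = 96.3 m^2


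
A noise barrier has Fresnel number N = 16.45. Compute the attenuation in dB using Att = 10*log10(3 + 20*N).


3 + 20*N = 3 + 20*16.45 = 332
Att = 10*log10(332) = 25.211 dB


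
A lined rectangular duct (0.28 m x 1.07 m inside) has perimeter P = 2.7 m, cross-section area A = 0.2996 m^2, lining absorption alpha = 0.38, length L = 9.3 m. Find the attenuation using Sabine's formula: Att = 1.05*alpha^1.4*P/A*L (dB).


alpha^1.4 = 0.38^1.4 = 0.258046
Attenuation rate = 1.05 * alpha^1.4 * P / A
= 1.05 * 0.258046 * 2.7 / 0.2996 = 2.44179 dB/m
Total Att = 2.44179 * 9.3 = 22.709 dB


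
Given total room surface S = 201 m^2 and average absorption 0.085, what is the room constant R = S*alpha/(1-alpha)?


R = 201 * 0.085 / (1 - 0.085) = 18.672 m^2


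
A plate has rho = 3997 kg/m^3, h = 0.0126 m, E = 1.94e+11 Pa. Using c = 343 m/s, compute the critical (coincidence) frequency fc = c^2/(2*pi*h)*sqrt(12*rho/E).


12*rho/E = 12*3997/1.94e+11 = 2.47237e-07
sqrt(12*rho/E) = sqrt(2.47237e-07) = 0.000497229
c^2/(2*pi*h) = 343^2/(2*pi*0.0126) = 1.48607e+06
fc = 1.48607e+06 * 0.000497229 = 738.92 Hz


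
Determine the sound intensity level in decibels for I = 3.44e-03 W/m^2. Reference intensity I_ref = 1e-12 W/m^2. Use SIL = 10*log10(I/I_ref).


I / I_ref = 3.44e-03 / 1e-12 = 3.44e+09
SIL = 10 * log10(3.44e+09) = 95.366 dB


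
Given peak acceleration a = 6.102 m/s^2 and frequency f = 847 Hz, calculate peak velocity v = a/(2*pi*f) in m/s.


omega = 2*pi*f = 2*pi*847 = 5321.86 rad/s
v = a / omega = 6.102 / 5321.86 = 0.0011466 m/s


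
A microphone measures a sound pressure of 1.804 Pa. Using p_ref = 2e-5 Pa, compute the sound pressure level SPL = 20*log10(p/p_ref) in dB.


p / p_ref = 1.804 / 2e-5 = 90200
SPL = 20 * log10(90200) = 99.104 dB


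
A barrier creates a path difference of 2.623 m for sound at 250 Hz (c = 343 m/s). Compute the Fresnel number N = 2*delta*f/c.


N = 2*delta*f/c = 2*delta/lambda, where lambda = c/f
lambda = 343 / 250 = 1.372 m
N = 2 * 2.623 / 1.372 = 3.8236


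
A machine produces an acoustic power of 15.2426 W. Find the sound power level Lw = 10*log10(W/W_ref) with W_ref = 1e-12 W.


W / W_ref = 15.2426 / 1e-12 = 1.52426e+13
Lw = 10 * log10(1.52426e+13) = 131.83 dB


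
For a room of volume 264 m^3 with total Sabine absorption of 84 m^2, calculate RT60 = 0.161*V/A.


RT60 = 0.161 * 264 / 84 = 0.506 s


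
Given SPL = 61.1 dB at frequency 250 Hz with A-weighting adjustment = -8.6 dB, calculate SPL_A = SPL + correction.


A-weighting table: 250 Hz -> -8.6 dB correction
SPL_A = SPL + correction = 61.1 + (-8.6) = 52.5 dBA


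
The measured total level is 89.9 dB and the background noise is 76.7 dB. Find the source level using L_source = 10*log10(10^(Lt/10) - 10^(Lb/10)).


10^(89.9/10) = 9.77237e+08
10^(76.7/10) = 4.67735e+07
Difference = 9.77237e+08 - 4.67735e+07 = 9.30464e+08
L_source = 10*log10(9.30464e+08) = 89.687 dB


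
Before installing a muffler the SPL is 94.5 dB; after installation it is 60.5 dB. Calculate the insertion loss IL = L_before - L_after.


Insertion loss = SPL without muffler - SPL with muffler
IL = 94.5 - 60.5 = 34 dB


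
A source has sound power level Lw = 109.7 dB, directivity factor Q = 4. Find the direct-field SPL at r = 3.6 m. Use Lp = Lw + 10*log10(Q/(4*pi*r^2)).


4*pi*r^2 = 4*pi*3.6^2 = 162.86 m^2
Q / (4*pi*r^2) = 4 / 162.86 = 0.024561
Lp = 109.7 + 10*log10(0.024561) = 93.602 dB


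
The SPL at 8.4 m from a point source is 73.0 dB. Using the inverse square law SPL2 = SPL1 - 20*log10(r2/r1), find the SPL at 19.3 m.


r2/r1 = 19.3/8.4 = 2.29762
Correction = 20*log10(2.29762) = 7.22556 dB
SPL2 = 73.0 - 7.22556 = 65.774 dB


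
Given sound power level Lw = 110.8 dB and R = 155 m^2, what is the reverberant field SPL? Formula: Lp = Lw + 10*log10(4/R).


4/R = 4/155 = 0.0258065
Lp = 110.8 + 10*log10(0.0258065) = 94.917 dB


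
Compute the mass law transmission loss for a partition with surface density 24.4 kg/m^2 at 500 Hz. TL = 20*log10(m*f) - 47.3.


m * f = 24.4 * 500 = 12200
20*log10(12200) = 81.7272 dB
TL = 81.7272 - 47.3 = 34.427 dB


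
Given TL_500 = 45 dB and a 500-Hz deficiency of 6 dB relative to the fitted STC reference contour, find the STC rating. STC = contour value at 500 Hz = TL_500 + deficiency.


By ASTM E413, STC = value of the fitted reference contour at 500 Hz.
Contour value at 500 Hz = TL_500 + deficiency = 45 + 6 = 51
STC = 51


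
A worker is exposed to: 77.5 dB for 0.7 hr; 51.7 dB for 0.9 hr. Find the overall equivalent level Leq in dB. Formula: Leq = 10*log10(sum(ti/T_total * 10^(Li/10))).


T_total = 0.7 + 0.9 = 1.6 hr
(0.7/1.6) * 10^(77.5/10) = 2.46024e+07
(0.9/1.6) * 10^(51.7/10) = 83199.8
Sum = 2.46024e+07 + 83199.8 = 2.46856e+07
Leq = 10*log10(2.46856e+07) = 73.924 dB


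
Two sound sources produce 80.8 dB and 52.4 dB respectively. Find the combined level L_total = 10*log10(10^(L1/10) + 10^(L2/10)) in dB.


10^(80.8/10) = 1.20226e+08
10^(52.4/10) = 173780
Sum = 1.20226e+08 + 173780 = 1.204e+08
L_total = 10*log10(1.204e+08) = 80.806 dB


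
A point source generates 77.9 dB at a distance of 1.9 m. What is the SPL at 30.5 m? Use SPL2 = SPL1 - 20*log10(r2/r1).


r2/r1 = 30.5/1.9 = 16.0526
Correction = 20*log10(16.0526) = 24.1109 dB
SPL2 = 77.9 - 24.1109 = 53.789 dB


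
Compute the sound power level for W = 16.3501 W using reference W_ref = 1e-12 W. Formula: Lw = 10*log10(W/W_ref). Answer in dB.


W / W_ref = 16.3501 / 1e-12 = 1.63501e+13
Lw = 10 * log10(1.63501e+13) = 132.14 dB


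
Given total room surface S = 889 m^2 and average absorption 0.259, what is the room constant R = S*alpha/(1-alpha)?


R = 889 * 0.259 / (1 - 0.259) = 310.73 m^2


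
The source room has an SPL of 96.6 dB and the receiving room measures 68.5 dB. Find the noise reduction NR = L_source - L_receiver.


NR = L_source - L_receiver (difference between source and receiving room levels)
NR = 96.6 - 68.5 = 28.1 dB


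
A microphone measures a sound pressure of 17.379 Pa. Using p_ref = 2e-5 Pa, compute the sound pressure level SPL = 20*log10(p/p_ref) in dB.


p / p_ref = 17.379 / 2e-5 = 868950
SPL = 20 * log10(868950) = 118.78 dB


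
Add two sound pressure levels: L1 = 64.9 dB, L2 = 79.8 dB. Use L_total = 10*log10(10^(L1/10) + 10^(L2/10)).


10^(64.9/10) = 3.0903e+06
10^(79.8/10) = 9.54993e+07
Sum = 3.0903e+06 + 9.54993e+07 = 9.85896e+07
L_total = 10*log10(9.85896e+07) = 79.938 dB


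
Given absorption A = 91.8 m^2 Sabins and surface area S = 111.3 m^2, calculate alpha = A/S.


Absorption coefficient = absorbed power / incident power
alpha = A / S = 91.8 / 111.3 = 0.8248


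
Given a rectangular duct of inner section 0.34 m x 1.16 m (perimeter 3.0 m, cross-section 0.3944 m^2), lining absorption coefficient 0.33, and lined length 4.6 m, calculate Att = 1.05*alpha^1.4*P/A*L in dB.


alpha^1.4 = 0.33^1.4 = 0.211797
Attenuation rate = 1.05 * alpha^1.4 * P / A
= 1.05 * 0.211797 * 3.0 / 0.3944 = 1.69158 dB/m
Total Att = 1.69158 * 4.6 = 7.7813 dB


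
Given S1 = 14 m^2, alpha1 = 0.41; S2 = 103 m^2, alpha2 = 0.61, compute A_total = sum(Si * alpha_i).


14 * 0.41 = 5.74
103 * 0.61 = 62.83
A_total = 5.74 + 62.83 = 68.57 m^2


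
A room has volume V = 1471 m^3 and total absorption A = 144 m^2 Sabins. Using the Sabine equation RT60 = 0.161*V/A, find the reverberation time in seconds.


RT60 = 0.161 * 1471 / 144 = 1.6447 s


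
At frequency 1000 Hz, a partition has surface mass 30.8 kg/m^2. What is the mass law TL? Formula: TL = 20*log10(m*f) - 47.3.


m * f = 30.8 * 1000 = 30800
20*log10(30800) = 89.771 dB
TL = 89.771 - 47.3 = 42.471 dB


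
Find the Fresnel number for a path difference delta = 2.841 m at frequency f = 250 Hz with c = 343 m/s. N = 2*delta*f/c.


N = 2*delta*f/c = 2*delta/lambda, where lambda = c/f
lambda = 343 / 250 = 1.372 m
N = 2 * 2.841 / 1.372 = 4.1414


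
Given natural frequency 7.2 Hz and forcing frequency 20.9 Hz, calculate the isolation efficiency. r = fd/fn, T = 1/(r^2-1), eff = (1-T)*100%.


r = 20.9 / 7.2 = 2.90278
r^2 - 1 = 2.90278^2 - 1 = 7.42613
T = 1/7.42613 = 0.13466
Efficiency = (1 - 0.13466)*100 = 86.534 %


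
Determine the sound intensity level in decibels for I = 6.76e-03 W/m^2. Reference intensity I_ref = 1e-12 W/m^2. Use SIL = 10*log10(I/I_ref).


I / I_ref = 6.76e-03 / 1e-12 = 6.76e+09
SIL = 10 * log10(6.76e+09) = 98.299 dB


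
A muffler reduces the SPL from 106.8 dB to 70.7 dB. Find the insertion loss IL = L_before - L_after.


Insertion loss = SPL without muffler - SPL with muffler
IL = 106.8 - 70.7 = 36.1 dB


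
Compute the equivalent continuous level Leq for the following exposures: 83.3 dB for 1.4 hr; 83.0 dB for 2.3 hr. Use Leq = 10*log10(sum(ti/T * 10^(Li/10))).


T_total = 1.4 + 2.3 = 3.7 hr
(1.4/3.7) * 10^(83.3/10) = 8.08959e+07
(2.3/3.7) * 10^(83.0/10) = 1.2403e+08
Sum = 8.08959e+07 + 1.2403e+08 = 2.04926e+08
Leq = 10*log10(2.04926e+08) = 83.116 dB


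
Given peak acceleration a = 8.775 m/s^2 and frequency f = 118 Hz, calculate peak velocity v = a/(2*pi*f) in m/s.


omega = 2*pi*f = 2*pi*118 = 741.416 rad/s
v = a / omega = 8.775 / 741.416 = 0.011835 m/s


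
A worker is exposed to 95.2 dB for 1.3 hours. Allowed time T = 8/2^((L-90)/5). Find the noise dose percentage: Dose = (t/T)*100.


T_allowed = 8 / 2^((95.2 - 90)/5) = 3.89062 hr
Dose = 1.3 / 3.89062 * 100 = 33.414 %


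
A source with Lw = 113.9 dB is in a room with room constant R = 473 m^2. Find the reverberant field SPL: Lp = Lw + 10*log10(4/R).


4/R = 4/473 = 0.00845666
Lp = 113.9 + 10*log10(0.00845666) = 93.172 dB


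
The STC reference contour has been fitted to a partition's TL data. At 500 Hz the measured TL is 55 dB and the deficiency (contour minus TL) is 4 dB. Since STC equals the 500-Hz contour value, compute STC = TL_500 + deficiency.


By ASTM E413, STC = value of the fitted reference contour at 500 Hz.
Contour value at 500 Hz = TL_500 + deficiency = 55 + 4 = 59
STC = 59


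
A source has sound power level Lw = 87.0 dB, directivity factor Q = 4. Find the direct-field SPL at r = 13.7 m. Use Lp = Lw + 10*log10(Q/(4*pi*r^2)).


4*pi*r^2 = 4*pi*13.7^2 = 2358.58 m^2
Q / (4*pi*r^2) = 4 / 2358.58 = 0.00169594
Lp = 87.0 + 10*log10(0.00169594) = 59.294 dB


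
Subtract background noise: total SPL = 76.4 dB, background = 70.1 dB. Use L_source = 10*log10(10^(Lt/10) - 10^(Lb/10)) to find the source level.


10^(76.4/10) = 4.36516e+07
10^(70.1/10) = 1.02329e+07
Difference = 4.36516e+07 - 1.02329e+07 = 3.34187e+07
L_source = 10*log10(3.34187e+07) = 75.24 dB


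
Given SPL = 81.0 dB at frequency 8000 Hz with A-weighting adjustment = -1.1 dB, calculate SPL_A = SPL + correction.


A-weighting table: 8000 Hz -> -1.1 dB correction
SPL_A = SPL + correction = 81.0 + (-1.1) = 79.9 dBA


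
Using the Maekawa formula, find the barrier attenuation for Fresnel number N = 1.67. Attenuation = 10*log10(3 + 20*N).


3 + 20*N = 3 + 20*1.67 = 36.4
Att = 10*log10(36.4) = 15.611 dB


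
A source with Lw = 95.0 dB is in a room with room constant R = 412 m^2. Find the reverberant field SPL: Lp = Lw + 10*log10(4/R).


4/R = 4/412 = 0.00970874
Lp = 95.0 + 10*log10(0.00970874) = 74.872 dB


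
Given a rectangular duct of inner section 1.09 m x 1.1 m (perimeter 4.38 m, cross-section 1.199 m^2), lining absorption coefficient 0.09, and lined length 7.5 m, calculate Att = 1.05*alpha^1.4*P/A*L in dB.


alpha^1.4 = 0.09^1.4 = 0.034351
Attenuation rate = 1.05 * alpha^1.4 * P / A
= 1.05 * 0.034351 * 4.38 / 1.199 = 0.13176 dB/m
Total Att = 0.13176 * 7.5 = 0.9882 dB


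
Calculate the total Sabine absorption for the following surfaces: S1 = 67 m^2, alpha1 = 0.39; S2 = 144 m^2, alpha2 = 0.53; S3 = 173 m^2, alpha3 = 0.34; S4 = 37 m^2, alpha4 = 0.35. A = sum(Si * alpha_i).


67 * 0.39 = 26.13
144 * 0.53 = 76.32
173 * 0.34 = 58.82
37 * 0.35 = 12.95
A_total = 26.13 + 76.32 + 58.82 + 12.95 = 174.22 m^2


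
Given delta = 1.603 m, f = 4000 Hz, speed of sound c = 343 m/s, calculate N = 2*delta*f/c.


N = 2*delta*f/c = 2*delta/lambda, where lambda = c/f
lambda = 343 / 4000 = 0.08575 m
N = 2 * 1.603 / 0.08575 = 37.388


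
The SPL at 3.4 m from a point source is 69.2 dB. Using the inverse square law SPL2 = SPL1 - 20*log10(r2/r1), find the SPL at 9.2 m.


r2/r1 = 9.2/3.4 = 2.70588
Correction = 20*log10(2.70588) = 8.64617 dB
SPL2 = 69.2 - 8.64617 = 60.554 dB


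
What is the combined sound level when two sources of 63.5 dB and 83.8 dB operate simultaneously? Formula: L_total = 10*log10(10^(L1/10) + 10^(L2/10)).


10^(63.5/10) = 2.23872e+06
10^(83.8/10) = 2.39883e+08
Sum = 2.23872e+06 + 2.39883e+08 = 2.42122e+08
L_total = 10*log10(2.42122e+08) = 83.84 dB


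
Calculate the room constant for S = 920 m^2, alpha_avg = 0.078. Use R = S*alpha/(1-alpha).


R = 920 * 0.078 / (1 - 0.078) = 77.831 m^2


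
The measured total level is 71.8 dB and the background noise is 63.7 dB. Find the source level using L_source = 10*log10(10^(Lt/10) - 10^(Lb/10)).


10^(71.8/10) = 1.51356e+07
10^(63.7/10) = 2.34423e+06
Difference = 1.51356e+07 - 2.34423e+06 = 1.27914e+07
L_source = 10*log10(1.27914e+07) = 71.069 dB


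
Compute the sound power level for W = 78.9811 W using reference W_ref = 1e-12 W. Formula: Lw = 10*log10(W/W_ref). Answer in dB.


W / W_ref = 78.9811 / 1e-12 = 7.89811e+13
Lw = 10 * log10(7.89811e+13) = 138.98 dB


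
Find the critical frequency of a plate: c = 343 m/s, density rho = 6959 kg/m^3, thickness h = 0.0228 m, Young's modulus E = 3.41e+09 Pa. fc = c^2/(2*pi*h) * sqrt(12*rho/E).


12*rho/E = 12*6959/3.41e+09 = 2.44891e-05
sqrt(12*rho/E) = sqrt(2.44891e-05) = 0.00494865
c^2/(2*pi*h) = 343^2/(2*pi*0.0228) = 821246
fc = 821246 * 0.00494865 = 4064.1 Hz


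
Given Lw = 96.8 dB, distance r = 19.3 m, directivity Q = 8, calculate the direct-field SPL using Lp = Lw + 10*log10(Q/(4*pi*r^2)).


4*pi*r^2 = 4*pi*19.3^2 = 4680.85 m^2
Q / (4*pi*r^2) = 8 / 4680.85 = 0.00170909
Lp = 96.8 + 10*log10(0.00170909) = 69.128 dB


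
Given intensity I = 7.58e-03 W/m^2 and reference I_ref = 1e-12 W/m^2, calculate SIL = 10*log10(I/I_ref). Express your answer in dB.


I / I_ref = 7.58e-03 / 1e-12 = 7.58e+09
SIL = 10 * log10(7.58e+09) = 98.797 dB


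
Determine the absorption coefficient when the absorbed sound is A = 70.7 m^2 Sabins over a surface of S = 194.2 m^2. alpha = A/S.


Absorption coefficient = absorbed power / incident power
alpha = A / S = 70.7 / 194.2 = 0.36406


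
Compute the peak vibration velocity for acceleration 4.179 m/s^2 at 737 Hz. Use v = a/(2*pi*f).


omega = 2*pi*f = 2*pi*737 = 4630.71 rad/s
v = a / omega = 4.179 / 4630.71 = 0.00090245 m/s


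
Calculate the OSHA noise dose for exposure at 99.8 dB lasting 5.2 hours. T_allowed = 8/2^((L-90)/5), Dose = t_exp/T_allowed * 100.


T_allowed = 8 / 2^((99.8 - 90)/5) = 2.05623 hr
Dose = 5.2 / 2.05623 * 100 = 252.89 %


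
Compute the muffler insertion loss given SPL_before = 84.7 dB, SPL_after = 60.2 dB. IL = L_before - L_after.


Insertion loss = SPL without muffler - SPL with muffler
IL = 84.7 - 60.2 = 24.5 dB


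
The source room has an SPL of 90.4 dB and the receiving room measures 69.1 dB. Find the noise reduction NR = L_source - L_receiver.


NR = L_source - L_receiver (difference between source and receiving room levels)
NR = 90.4 - 69.1 = 21.3 dB


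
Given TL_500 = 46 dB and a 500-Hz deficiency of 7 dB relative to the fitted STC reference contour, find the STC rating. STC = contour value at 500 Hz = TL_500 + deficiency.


By ASTM E413, STC = value of the fitted reference contour at 500 Hz.
Contour value at 500 Hz = TL_500 + deficiency = 46 + 7 = 53
STC = 53


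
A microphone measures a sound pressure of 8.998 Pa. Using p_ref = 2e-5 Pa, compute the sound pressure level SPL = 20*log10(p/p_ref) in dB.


p / p_ref = 8.998 / 2e-5 = 449900
SPL = 20 * log10(449900) = 113.06 dB


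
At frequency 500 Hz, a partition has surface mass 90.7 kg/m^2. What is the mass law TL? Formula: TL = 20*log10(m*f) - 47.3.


m * f = 90.7 * 500 = 45350
20*log10(45350) = 93.1315 dB
TL = 93.1315 - 47.3 = 45.832 dB


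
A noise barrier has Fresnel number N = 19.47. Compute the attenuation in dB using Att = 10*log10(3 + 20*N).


3 + 20*N = 3 + 20*19.47 = 392.4
Att = 10*log10(392.4) = 25.937 dB


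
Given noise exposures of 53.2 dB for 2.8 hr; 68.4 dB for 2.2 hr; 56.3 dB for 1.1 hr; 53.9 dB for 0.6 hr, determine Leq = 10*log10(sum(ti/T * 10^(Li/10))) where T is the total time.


T_total = 2.8 + 2.2 + 1.1 + 0.6 = 6.7 hr
(2.8/6.7) * 10^(53.2/10) = 87313.9
(2.2/6.7) * 10^(68.4/10) = 2.27168e+06
(1.1/6.7) * 10^(56.3/10) = 70035.4
(0.6/6.7) * 10^(53.9/10) = 21982.5
Sum = 87313.9 + 2.27168e+06 + 70035.4 + 21982.5 = 2.45101e+06
Leq = 10*log10(2.45101e+06) = 63.893 dB


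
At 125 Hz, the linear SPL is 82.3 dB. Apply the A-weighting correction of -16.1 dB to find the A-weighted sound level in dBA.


A-weighting table: 125 Hz -> -16.1 dB correction
SPL_A = SPL + correction = 82.3 + (-16.1) = 66.2 dBA


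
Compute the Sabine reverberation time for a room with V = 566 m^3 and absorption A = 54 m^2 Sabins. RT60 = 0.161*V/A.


RT60 = 0.161 * 566 / 54 = 1.6875 s


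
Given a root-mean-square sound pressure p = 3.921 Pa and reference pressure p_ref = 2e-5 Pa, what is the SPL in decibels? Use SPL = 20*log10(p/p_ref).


p / p_ref = 3.921 / 2e-5 = 196050
SPL = 20 * log10(196050) = 105.85 dB


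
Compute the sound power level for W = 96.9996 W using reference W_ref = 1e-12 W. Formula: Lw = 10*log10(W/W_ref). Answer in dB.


W / W_ref = 96.9996 / 1e-12 = 9.69996e+13
Lw = 10 * log10(9.69996e+13) = 139.87 dB


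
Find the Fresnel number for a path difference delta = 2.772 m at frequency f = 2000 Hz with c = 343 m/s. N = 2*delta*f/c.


N = 2*delta*f/c = 2*delta/lambda, where lambda = c/f
lambda = 343 / 2000 = 0.1715 m
N = 2 * 2.772 / 0.1715 = 32.327


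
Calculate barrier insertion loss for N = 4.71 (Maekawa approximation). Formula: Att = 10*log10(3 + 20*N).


3 + 20*N = 3 + 20*4.71 = 97.2
Att = 10*log10(97.2) = 19.877 dB


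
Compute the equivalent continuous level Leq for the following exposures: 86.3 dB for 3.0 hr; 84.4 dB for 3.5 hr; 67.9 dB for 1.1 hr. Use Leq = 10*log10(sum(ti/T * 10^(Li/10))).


T_total = 3.0 + 3.5 + 1.1 = 7.6 hr
(3.0/7.6) * 10^(86.3/10) = 1.68387e+08
(3.5/7.6) * 10^(84.4/10) = 1.26839e+08
(1.1/7.6) * 10^(67.9/10) = 892440
Sum = 1.68387e+08 + 1.26839e+08 + 892440 = 2.96118e+08
Leq = 10*log10(2.96118e+08) = 84.715 dB


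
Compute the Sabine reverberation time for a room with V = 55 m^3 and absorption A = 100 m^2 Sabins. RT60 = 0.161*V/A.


RT60 = 0.161 * 55 / 100 = 0.08855 s


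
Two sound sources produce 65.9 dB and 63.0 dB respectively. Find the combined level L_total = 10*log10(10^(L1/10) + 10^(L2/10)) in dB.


10^(65.9/10) = 3.89045e+06
10^(63.0/10) = 1.99526e+06
Sum = 3.89045e+06 + 1.99526e+06 = 5.88571e+06
L_total = 10*log10(5.88571e+06) = 67.698 dB


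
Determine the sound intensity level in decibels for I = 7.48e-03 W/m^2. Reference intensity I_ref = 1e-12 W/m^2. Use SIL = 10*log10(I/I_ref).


I / I_ref = 7.48e-03 / 1e-12 = 7.48e+09
SIL = 10 * log10(7.48e+09) = 98.739 dB


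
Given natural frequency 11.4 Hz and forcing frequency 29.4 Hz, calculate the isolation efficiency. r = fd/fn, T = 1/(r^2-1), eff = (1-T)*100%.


r = 29.4 / 11.4 = 2.57895
r^2 - 1 = 2.57895^2 - 1 = 5.65098
T = 1/5.65098 = 0.17696
Efficiency = (1 - 0.17696)*100 = 82.304 %


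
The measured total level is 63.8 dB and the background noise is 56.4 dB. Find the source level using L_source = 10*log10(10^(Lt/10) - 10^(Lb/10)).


10^(63.8/10) = 2.39883e+06
10^(56.4/10) = 436516
Difference = 2.39883e+06 - 436516 = 1.96231e+06
L_source = 10*log10(1.96231e+06) = 62.928 dB


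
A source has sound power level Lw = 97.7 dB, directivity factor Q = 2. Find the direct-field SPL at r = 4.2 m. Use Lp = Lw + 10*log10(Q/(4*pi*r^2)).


4*pi*r^2 = 4*pi*4.2^2 = 221.671 m^2
Q / (4*pi*r^2) = 2 / 221.671 = 0.00902238
Lp = 97.7 + 10*log10(0.00902238) = 77.253 dB


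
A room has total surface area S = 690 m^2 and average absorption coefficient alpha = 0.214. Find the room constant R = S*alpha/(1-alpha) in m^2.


R = 690 * 0.214 / (1 - 0.214) = 187.86 m^2


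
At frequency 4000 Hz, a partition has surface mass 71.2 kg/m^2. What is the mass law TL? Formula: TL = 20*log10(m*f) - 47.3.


m * f = 71.2 * 4000 = 284800
20*log10(284800) = 109.091 dB
TL = 109.091 - 47.3 = 61.791 dB


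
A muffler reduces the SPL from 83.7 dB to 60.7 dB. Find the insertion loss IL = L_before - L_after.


Insertion loss = SPL without muffler - SPL with muffler
IL = 83.7 - 60.7 = 23 dB


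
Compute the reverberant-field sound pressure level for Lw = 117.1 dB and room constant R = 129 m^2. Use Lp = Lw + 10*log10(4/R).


4/R = 4/129 = 0.0310078
Lp = 117.1 + 10*log10(0.0310078) = 102.01 dB


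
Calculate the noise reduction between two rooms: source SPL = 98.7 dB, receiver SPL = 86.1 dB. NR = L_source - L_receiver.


NR = L_source - L_receiver (difference between source and receiving room levels)
NR = 98.7 - 86.1 = 12.6 dB


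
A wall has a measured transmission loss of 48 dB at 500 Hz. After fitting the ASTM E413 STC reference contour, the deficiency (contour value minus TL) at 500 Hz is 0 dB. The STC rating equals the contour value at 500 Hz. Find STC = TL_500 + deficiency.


By ASTM E413, STC = value of the fitted reference contour at 500 Hz.
Contour value at 500 Hz = TL_500 + deficiency = 48 + 0 = 48
STC = 48


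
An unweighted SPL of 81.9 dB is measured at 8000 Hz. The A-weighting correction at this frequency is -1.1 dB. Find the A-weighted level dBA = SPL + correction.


A-weighting table: 8000 Hz -> -1.1 dB correction
SPL_A = SPL + correction = 81.9 + (-1.1) = 80.8 dBA


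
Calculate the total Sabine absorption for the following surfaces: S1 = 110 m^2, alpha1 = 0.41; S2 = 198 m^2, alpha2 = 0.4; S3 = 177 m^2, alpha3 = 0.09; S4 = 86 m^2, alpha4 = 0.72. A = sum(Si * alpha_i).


110 * 0.41 = 45.1
198 * 0.4 = 79.2
177 * 0.09 = 15.93
86 * 0.72 = 61.92
A_total = 45.1 + 79.2 + 15.93 + 61.92 = 202.15 m^2


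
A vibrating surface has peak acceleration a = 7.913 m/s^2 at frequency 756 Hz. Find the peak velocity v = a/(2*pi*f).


omega = 2*pi*f = 2*pi*756 = 4750.09 rad/s
v = a / omega = 7.913 / 4750.09 = 0.0016659 m/s


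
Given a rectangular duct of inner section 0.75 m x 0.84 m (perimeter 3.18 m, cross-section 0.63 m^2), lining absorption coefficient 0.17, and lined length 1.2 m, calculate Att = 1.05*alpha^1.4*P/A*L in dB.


alpha^1.4 = 0.17^1.4 = 0.0836813
Attenuation rate = 1.05 * alpha^1.4 * P / A
= 1.05 * 0.0836813 * 3.18 / 0.63 = 0.443511 dB/m
Total Att = 0.443511 * 1.2 = 0.53221 dB


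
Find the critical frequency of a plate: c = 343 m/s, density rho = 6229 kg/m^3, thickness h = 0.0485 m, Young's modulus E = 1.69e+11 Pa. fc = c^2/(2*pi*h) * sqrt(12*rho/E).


12*rho/E = 12*6229/1.69e+11 = 4.42296e-07
sqrt(12*rho/E) = sqrt(4.42296e-07) = 0.000665053
c^2/(2*pi*h) = 343^2/(2*pi*0.0485) = 386071
fc = 386071 * 0.000665053 = 256.76 Hz


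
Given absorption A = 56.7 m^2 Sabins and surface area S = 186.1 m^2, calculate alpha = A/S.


Absorption coefficient = absorbed power / incident power
alpha = A / S = 56.7 / 186.1 = 0.30467


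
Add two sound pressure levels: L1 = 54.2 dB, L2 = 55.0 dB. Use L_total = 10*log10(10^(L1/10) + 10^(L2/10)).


10^(54.2/10) = 263027
10^(55.0/10) = 316228
Sum = 263027 + 316228 = 579255
L_total = 10*log10(579255) = 57.629 dB


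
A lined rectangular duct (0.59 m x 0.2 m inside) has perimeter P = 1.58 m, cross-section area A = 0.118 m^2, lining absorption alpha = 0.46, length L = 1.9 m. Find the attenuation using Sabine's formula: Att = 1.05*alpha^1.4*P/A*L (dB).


alpha^1.4 = 0.46^1.4 = 0.337179
Attenuation rate = 1.05 * alpha^1.4 * P / A
= 1.05 * 0.337179 * 1.58 / 0.118 = 4.74051 dB/m
Total Att = 4.74051 * 1.9 = 9.007 dB


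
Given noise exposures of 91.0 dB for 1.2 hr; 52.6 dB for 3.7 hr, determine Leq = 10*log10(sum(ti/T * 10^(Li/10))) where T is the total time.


T_total = 1.2 + 3.7 = 4.9 hr
(1.2/4.9) * 10^(91.0/10) = 3.08308e+08
(3.7/4.9) * 10^(52.6/10) = 137406
Sum = 3.08308e+08 + 137406 = 3.08445e+08
Leq = 10*log10(3.08445e+08) = 84.892 dB


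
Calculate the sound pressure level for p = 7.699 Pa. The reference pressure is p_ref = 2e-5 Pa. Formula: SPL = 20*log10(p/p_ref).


p / p_ref = 7.699 / 2e-5 = 384950
SPL = 20 * log10(384950) = 111.71 dB


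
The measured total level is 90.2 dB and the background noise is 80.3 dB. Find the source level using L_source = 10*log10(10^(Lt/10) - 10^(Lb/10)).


10^(90.2/10) = 1.04713e+09
10^(80.3/10) = 1.07152e+08
Difference = 1.04713e+09 - 1.07152e+08 = 9.39978e+08
L_source = 10*log10(9.39978e+08) = 89.731 dB


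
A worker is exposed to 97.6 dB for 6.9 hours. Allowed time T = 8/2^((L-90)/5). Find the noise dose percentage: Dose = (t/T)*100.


T_allowed = 8 / 2^((97.6 - 90)/5) = 2.78949 hr
Dose = 6.9 / 2.78949 * 100 = 247.36 %


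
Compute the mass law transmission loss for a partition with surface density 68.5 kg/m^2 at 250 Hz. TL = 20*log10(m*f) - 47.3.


m * f = 68.5 * 250 = 17125
20*log10(17125) = 84.6726 dB
TL = 84.6726 - 47.3 = 37.373 dB


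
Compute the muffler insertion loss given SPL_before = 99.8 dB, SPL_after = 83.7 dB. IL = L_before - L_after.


Insertion loss = SPL without muffler - SPL with muffler
IL = 99.8 - 83.7 = 16.1 dB


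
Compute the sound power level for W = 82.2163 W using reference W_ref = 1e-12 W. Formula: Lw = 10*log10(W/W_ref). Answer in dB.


W / W_ref = 82.2163 / 1e-12 = 8.22163e+13
Lw = 10 * log10(8.22163e+13) = 139.15 dB


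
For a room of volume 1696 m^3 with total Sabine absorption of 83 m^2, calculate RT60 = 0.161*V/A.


RT60 = 0.161 * 1696 / 83 = 3.2898 s


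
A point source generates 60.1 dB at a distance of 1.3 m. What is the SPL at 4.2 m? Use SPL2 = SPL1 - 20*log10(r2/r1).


r2/r1 = 4.2/1.3 = 3.23077
Correction = 20*log10(3.23077) = 10.1861 dB
SPL2 = 60.1 - 10.1861 = 49.914 dB


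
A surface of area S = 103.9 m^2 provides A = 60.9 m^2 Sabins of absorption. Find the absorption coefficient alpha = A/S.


Absorption coefficient = absorbed power / incident power
alpha = A / S = 60.9 / 103.9 = 0.58614


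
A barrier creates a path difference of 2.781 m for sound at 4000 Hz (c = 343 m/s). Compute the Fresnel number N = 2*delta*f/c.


N = 2*delta*f/c = 2*delta/lambda, where lambda = c/f
lambda = 343 / 4000 = 0.08575 m
N = 2 * 2.781 / 0.08575 = 64.863


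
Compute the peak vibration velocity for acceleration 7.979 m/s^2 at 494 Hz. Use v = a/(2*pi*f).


omega = 2*pi*f = 2*pi*494 = 3103.89 rad/s
v = a / omega = 7.979 / 3103.89 = 0.0025706 m/s


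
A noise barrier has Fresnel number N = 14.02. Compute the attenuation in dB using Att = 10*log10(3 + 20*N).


3 + 20*N = 3 + 20*14.02 = 283.4
Att = 10*log10(283.4) = 24.524 dB


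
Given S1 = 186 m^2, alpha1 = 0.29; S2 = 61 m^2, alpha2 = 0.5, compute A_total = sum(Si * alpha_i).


186 * 0.29 = 53.94
61 * 0.5 = 30.5
A_total = 53.94 + 30.5 = 84.44 m^2


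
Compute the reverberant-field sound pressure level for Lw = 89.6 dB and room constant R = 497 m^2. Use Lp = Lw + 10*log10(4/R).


4/R = 4/497 = 0.00804829
Lp = 89.6 + 10*log10(0.00804829) = 68.657 dB


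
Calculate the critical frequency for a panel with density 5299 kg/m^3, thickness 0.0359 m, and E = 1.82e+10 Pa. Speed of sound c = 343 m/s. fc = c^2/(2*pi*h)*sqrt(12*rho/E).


12*rho/E = 12*5299/1.82e+10 = 3.49385e-06
sqrt(12*rho/E) = sqrt(3.49385e-06) = 0.00186918
c^2/(2*pi*h) = 343^2/(2*pi*0.0359) = 521572
fc = 521572 * 0.00186918 = 974.91 Hz


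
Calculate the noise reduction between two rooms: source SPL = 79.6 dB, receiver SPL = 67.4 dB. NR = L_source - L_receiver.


NR = L_source - L_receiver (difference between source and receiving room levels)
NR = 79.6 - 67.4 = 12.2 dB


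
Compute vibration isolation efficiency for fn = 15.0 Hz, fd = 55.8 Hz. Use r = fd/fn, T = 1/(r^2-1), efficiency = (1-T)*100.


r = 55.8 / 15.0 = 3.72
r^2 - 1 = 3.72^2 - 1 = 12.8384
T = 1/12.8384 = 0.0778913
Efficiency = (1 - 0.0778913)*100 = 92.211 %


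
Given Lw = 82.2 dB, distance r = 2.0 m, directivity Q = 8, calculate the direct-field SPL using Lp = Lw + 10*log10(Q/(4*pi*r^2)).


4*pi*r^2 = 4*pi*2.0^2 = 50.2655 m^2
Q / (4*pi*r^2) = 8 / 50.2655 = 0.159155
Lp = 82.2 + 10*log10(0.159155) = 74.218 dB


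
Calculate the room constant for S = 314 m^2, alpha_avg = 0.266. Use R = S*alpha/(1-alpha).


R = 314 * 0.266 / (1 - 0.266) = 113.79 m^2


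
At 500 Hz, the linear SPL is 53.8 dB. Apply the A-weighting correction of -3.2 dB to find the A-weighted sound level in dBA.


A-weighting table: 500 Hz -> -3.2 dB correction
SPL_A = SPL + correction = 53.8 + (-3.2) = 50.6 dBA


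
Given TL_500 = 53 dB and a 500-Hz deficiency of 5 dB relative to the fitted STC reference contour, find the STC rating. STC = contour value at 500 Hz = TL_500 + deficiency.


By ASTM E413, STC = value of the fitted reference contour at 500 Hz.
Contour value at 500 Hz = TL_500 + deficiency = 53 + 5 = 58
STC = 58


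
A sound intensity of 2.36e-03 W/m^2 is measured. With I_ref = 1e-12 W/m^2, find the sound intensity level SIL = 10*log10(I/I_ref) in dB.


I / I_ref = 2.36e-03 / 1e-12 = 2.36e+09
SIL = 10 * log10(2.36e+09) = 93.729 dB


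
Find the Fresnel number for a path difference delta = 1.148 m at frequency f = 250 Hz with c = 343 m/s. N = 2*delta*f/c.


N = 2*delta*f/c = 2*delta/lambda, where lambda = c/f
lambda = 343 / 250 = 1.372 m
N = 2 * 1.148 / 1.372 = 1.6735
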